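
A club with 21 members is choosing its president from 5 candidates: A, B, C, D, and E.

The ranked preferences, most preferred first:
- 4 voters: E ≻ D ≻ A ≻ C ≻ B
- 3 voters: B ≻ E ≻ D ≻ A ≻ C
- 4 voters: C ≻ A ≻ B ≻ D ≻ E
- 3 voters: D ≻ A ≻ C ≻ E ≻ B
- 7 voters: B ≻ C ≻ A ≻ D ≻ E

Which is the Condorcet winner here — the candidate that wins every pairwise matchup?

C vs A: 11–10
C vs B: 11–10
C vs D: 11–10
C vs E: 14–7
C beats every other candidate.

C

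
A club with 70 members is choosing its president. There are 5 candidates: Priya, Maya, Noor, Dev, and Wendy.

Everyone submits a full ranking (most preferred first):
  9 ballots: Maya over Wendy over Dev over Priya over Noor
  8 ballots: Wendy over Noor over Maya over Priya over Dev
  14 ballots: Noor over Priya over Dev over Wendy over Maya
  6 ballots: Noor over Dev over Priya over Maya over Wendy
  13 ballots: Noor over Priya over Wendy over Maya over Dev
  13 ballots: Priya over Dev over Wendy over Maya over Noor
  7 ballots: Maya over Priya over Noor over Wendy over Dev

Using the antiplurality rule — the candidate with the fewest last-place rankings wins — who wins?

Priya

Last-place votes: Priya 0, Maya 14, Noor 22, Dev 28, Wendy 6.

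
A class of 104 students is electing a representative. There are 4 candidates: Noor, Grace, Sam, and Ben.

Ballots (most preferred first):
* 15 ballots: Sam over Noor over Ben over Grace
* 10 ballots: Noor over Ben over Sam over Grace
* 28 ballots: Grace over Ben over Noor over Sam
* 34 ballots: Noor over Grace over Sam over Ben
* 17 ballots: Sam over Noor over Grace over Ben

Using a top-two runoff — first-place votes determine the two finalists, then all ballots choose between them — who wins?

Round 1 first-place votes: Noor 44, Grace 28, Sam 32, Ben 0. Noor and Sam advance.
Runoff: Noor is ranked above Sam on 72 ballots, Sam above Noor on 32.

Noor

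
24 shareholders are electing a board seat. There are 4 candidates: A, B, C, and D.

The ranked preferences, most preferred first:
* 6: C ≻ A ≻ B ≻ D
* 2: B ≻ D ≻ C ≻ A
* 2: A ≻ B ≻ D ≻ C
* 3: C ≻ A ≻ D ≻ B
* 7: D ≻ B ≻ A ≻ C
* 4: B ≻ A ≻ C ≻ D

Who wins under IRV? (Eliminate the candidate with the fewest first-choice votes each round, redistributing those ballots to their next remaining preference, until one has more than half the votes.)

B

Round 1: A 2, B 6, C 9, D 7. A eliminated.
Round 2: B 8, C 9, D 7. D eliminated.
Round 3: B 15, C 9. B has a majority (≥13).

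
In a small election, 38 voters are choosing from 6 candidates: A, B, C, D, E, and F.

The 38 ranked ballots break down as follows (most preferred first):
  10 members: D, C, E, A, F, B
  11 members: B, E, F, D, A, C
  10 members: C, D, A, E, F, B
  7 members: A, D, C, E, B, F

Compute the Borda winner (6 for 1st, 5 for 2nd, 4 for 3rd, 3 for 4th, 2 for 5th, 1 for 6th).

A: 10×3 + 11×2 + 10×4 + 7×6 = 134
B: 10×1 + 11×6 + 10×1 + 7×2 = 100
C: 10×5 + 11×1 + 10×6 + 7×4 = 149
D: 10×6 + 11×3 + 10×5 + 7×5 = 178
E: 10×4 + 11×5 + 10×3 + 7×3 = 146
F: 10×2 + 11×4 + 10×2 + 7×1 = 91

D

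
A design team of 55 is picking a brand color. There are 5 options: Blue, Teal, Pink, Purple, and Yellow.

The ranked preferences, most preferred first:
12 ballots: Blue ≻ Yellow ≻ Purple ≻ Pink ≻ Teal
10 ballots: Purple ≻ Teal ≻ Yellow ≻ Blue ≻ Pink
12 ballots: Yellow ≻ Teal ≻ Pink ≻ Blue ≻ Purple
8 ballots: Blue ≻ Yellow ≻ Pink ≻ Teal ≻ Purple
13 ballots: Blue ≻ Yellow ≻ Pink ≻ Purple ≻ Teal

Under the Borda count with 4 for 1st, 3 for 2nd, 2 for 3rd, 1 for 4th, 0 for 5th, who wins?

Yellow

Blue: 12×4 + 10×1 + 12×1 + 8×4 + 13×4 = 154
Teal: 12×0 + 10×3 + 12×3 + 8×1 + 13×0 = 74
Pink: 12×1 + 10×0 + 12×2 + 8×2 + 13×2 = 78
Purple: 12×2 + 10×4 + 12×0 + 8×0 + 13×1 = 77
Yellow: 12×3 + 10×2 + 12×4 + 8×3 + 13×3 = 167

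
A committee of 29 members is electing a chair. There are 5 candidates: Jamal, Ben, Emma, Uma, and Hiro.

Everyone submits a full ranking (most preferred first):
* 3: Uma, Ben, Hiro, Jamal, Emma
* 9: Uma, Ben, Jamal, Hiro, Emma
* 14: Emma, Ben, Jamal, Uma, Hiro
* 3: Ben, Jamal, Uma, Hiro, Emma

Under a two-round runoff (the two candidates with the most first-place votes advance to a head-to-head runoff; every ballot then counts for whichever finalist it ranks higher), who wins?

Round 1 first-place votes: Jamal 0, Ben 3, Emma 14, Uma 12, Hiro 0. Emma and Uma advance.
Runoff: Emma is ranked above Uma on 14 ballots, Uma above Emma on 15.

Uma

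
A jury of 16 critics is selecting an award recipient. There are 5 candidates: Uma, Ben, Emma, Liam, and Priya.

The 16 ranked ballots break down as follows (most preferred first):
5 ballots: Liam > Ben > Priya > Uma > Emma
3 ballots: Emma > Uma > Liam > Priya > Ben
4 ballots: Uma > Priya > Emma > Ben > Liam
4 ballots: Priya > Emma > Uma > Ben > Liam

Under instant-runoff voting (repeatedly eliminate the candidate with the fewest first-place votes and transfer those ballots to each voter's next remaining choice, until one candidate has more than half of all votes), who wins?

Uma

Round 1: Uma 4, Ben 0, Emma 3, Liam 5, Priya 4. Ben eliminated.
Round 2: Uma 4, Emma 3, Liam 5, Priya 4. Emma eliminated.
Round 3: Uma 7, Liam 5, Priya 4. Priya eliminated.
Round 4: Uma 11, Liam 5. Uma has a majority (≥9).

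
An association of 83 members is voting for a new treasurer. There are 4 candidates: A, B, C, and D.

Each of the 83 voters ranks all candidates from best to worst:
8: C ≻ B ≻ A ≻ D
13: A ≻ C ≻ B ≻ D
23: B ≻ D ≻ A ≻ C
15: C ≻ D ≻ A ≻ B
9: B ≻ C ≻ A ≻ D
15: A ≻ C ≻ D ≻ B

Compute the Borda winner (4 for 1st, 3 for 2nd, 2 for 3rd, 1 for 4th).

C

A: 8×2 + 13×4 + 23×2 + 15×2 + 9×2 + 15×4 = 222
B: 8×3 + 13×2 + 23×4 + 15×1 + 9×4 + 15×1 = 208
C: 8×4 + 13×3 + 23×1 + 15×4 + 9×3 + 15×3 = 226
D: 8×1 + 13×1 + 23×3 + 15×3 + 9×1 + 15×2 = 174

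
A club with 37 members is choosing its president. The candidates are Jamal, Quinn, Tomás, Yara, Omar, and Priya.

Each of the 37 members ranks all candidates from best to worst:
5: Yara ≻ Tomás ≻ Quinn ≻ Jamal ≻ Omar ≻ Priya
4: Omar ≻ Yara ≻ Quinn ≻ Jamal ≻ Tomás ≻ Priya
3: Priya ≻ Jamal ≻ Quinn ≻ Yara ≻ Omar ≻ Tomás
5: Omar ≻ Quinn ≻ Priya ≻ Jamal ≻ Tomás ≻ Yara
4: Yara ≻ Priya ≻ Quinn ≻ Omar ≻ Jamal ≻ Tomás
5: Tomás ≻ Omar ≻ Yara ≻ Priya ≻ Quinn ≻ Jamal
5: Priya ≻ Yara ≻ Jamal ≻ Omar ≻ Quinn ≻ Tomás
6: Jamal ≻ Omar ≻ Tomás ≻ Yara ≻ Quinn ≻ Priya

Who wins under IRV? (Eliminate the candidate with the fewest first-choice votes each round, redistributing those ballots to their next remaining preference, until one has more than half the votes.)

Omar

Round 1: Jamal 6, Quinn 0, Tomás 5, Yara 9, Omar 9, Priya 8. Quinn eliminated.
Round 2: Jamal 6, Tomás 5, Yara 9, Omar 9, Priya 8. Tomás eliminated.
Round 3: Jamal 6, Yara 9, Omar 14, Priya 8. Jamal eliminated.
Round 4: Yara 9, Omar 20, Priya 8. Omar has a majority (≥19).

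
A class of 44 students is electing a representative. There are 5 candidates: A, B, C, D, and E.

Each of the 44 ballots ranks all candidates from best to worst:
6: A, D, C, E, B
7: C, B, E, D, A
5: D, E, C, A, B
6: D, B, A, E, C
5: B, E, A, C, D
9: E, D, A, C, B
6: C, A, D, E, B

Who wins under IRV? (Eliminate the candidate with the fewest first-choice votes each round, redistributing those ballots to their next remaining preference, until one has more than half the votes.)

D

Round 1: A 6, B 5, C 13, D 11, E 9. B eliminated.
Round 2: A 6, C 13, D 11, E 14. A eliminated.
Round 3: C 13, D 17, E 14. C eliminated.
Round 4: D 23, E 21. D has a majority (≥23).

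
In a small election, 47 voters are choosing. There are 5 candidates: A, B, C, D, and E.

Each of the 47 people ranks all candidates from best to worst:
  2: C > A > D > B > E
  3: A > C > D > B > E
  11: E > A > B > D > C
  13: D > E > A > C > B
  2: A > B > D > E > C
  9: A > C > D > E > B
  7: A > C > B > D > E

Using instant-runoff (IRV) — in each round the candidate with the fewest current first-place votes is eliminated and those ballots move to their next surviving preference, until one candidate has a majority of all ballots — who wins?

Round 1: A 21, B 0, C 2, D 13, E 11. B eliminated.
Round 2: A 21, C 2, D 13, E 11. C eliminated.
Round 3: A 23, D 13, E 11. E eliminated.
Round 4: A 34, D 13. A has a majority (≥24).

A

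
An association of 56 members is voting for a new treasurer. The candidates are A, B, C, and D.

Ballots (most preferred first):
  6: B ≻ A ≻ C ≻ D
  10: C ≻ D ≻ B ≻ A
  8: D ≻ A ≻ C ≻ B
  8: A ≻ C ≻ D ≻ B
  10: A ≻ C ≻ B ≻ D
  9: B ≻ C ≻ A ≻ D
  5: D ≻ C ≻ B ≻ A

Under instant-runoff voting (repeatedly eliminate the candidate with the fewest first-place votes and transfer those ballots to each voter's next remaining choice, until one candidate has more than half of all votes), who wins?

A

Round 1: A 18, B 15, C 10, D 13. C eliminated.
Round 2: A 18, B 15, D 23. B eliminated.
Round 3: A 33, D 23. A has a majority (≥29).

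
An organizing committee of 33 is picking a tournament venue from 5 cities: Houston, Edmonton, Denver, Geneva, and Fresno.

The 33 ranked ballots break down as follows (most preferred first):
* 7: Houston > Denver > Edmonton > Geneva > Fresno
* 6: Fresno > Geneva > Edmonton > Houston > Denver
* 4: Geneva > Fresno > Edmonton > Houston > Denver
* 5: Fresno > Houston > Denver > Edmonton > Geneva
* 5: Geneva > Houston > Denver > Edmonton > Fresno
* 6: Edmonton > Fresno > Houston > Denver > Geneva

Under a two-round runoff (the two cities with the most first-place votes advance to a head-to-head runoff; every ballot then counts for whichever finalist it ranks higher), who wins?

Round 1 first-place votes: Houston 7, Edmonton 6, Denver 0, Geneva 9, Fresno 11. Fresno and Geneva advance.
Runoff: Fresno is ranked above Geneva on 17 ballots, Geneva above Fresno on 16.

Fresno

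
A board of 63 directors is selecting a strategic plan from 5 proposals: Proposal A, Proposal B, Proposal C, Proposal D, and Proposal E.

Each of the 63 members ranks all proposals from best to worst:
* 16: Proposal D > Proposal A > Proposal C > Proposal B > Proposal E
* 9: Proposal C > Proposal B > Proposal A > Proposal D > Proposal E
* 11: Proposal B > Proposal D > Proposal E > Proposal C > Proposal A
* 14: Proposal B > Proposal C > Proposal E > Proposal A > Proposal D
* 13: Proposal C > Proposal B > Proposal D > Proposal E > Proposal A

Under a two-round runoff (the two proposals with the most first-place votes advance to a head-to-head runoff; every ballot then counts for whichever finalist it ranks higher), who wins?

Round 1 first-place votes: Proposal A 0, Proposal B 25, Proposal C 22, Proposal D 16, Proposal E 0. Proposal B and Proposal C advance.
Runoff: Proposal B is ranked above Proposal C on 25 ballots, Proposal C above Proposal B on 38.

Proposal C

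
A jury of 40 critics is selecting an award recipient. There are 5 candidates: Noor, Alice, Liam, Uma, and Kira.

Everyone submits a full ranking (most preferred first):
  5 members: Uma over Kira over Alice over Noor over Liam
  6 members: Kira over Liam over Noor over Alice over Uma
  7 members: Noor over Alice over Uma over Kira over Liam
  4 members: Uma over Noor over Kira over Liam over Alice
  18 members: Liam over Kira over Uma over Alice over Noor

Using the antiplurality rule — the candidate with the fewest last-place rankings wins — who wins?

Kira

Last-place votes: Noor 18, Alice 4, Liam 12, Uma 6, Kira 0.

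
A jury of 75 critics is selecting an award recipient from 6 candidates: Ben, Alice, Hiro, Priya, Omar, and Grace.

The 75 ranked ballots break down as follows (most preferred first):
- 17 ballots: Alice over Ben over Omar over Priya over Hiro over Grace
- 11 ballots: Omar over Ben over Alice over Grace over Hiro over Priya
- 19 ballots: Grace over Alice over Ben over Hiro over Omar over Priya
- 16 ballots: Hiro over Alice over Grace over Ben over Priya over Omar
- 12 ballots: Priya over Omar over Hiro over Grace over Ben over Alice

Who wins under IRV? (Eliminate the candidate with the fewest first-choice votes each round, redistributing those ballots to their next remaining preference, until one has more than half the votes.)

Round 1: Ben 0, Alice 17, Hiro 16, Priya 12, Omar 11, Grace 19. Ben eliminated.
Round 2: Alice 17, Hiro 16, Priya 12, Omar 11, Grace 19. Omar eliminated.
Round 3: Alice 28, Hiro 16, Priya 12, Grace 19. Priya eliminated.
Round 4: Alice 28, Hiro 28, Grace 19. Grace eliminated.
Round 5: Alice 47, Hiro 28. Alice has a majority (≥38).

Alice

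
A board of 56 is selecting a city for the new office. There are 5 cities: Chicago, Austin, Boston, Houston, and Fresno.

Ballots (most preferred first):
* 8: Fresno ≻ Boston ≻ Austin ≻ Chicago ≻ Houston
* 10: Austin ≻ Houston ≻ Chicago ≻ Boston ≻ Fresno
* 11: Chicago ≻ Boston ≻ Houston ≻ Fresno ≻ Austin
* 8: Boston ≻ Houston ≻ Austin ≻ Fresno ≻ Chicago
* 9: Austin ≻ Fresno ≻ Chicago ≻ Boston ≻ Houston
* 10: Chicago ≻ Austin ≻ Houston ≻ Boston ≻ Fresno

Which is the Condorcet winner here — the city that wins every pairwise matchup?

Austin

Austin vs Chicago: 35–21
Austin vs Boston: 29–27
Austin vs Houston: 37–19
Austin vs Fresno: 37–19
Austin beats every other city.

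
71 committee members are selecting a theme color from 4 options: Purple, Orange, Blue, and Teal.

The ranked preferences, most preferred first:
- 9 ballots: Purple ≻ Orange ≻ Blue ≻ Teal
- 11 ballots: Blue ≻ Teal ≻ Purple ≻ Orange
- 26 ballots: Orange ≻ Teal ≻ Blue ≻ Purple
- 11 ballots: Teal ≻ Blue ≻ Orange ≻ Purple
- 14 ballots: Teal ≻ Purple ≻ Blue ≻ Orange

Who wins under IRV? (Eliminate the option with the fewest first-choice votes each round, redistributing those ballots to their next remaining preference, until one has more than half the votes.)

Teal

Round 1: Purple 9, Orange 26, Blue 11, Teal 25. Purple eliminated.
Round 2: Orange 35, Blue 11, Teal 25. Blue eliminated.
Round 3: Orange 35, Teal 36. Teal has a majority (≥36).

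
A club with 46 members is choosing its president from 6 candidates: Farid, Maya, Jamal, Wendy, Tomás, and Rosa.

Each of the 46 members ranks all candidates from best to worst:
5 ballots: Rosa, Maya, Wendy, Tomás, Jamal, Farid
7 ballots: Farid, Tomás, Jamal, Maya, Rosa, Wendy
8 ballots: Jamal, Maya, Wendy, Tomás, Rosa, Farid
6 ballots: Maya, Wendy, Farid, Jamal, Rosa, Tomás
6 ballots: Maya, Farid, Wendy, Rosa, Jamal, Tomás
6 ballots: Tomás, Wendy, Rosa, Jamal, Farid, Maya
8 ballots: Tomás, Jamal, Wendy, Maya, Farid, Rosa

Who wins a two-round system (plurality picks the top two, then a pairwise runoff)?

Maya

Round 1 first-place votes: Farid 7, Maya 12, Jamal 8, Wendy 0, Tomás 14, Rosa 5. Tomás and Maya advance.
Runoff: Tomás is ranked above Maya on 21 ballots, Maya above Tomás on 25.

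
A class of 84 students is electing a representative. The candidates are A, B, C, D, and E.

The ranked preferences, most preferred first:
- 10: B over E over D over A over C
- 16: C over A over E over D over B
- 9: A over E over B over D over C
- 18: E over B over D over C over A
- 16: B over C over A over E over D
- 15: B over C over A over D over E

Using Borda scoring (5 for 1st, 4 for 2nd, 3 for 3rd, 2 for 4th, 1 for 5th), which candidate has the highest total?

A: 10×2 + 16×4 + 9×5 + 18×1 + 16×3 + 15×3 = 240
B: 10×5 + 16×1 + 9×3 + 18×4 + 16×5 + 15×5 = 320
C: 10×1 + 16×5 + 9×1 + 18×2 + 16×4 + 15×4 = 259
D: 10×3 + 16×2 + 9×2 + 18×3 + 16×1 + 15×2 = 180
E: 10×4 + 16×3 + 9×4 + 18×5 + 16×2 + 15×1 = 261

B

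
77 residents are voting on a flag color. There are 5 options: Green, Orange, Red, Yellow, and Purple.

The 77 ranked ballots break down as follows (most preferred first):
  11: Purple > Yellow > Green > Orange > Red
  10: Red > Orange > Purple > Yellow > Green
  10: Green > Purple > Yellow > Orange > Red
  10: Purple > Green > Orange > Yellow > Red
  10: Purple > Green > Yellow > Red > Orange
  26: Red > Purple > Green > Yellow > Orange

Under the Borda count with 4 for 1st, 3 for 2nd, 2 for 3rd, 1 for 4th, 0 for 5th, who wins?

Green: 11×2 + 10×0 + 10×4 + 10×3 + 10×3 + 26×2 = 174
Orange: 11×1 + 10×3 + 10×1 + 10×2 + 10×0 + 26×0 = 71
Red: 11×0 + 10×4 + 10×0 + 10×0 + 10×1 + 26×4 = 154
Yellow: 11×3 + 10×1 + 10×2 + 10×1 + 10×2 + 26×1 = 119
Purple: 11×4 + 10×2 + 10×3 + 10×4 + 10×4 + 26×3 = 252

Purple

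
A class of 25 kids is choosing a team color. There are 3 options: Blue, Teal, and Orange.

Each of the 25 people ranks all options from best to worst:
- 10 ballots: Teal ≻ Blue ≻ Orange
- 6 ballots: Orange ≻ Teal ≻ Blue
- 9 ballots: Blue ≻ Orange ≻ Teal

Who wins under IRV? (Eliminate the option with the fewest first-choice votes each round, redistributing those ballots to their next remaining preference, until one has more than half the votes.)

Round 1: Blue 9, Teal 10, Orange 6. Orange eliminated.
Round 2: Blue 9, Teal 16. Teal has a majority (≥13).

Teal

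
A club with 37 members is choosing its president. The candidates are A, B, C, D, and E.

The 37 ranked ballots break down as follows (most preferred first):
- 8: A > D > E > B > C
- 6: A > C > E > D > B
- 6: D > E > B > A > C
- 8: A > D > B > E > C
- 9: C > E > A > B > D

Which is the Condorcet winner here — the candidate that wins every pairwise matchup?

A

A vs B: 31–6
A vs C: 28–9
A vs D: 31–6
A vs E: 22–15
A beats every other candidate.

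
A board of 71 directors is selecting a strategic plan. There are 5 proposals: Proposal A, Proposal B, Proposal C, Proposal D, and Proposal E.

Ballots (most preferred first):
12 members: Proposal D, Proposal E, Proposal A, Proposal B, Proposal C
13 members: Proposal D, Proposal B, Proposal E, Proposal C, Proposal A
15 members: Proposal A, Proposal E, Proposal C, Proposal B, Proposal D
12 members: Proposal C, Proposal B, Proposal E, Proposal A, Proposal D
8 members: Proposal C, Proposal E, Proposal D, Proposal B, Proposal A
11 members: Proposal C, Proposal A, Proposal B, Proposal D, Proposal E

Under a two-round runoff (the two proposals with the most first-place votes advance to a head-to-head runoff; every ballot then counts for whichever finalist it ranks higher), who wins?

Proposal C

Round 1 first-place votes: Proposal A 15, Proposal B 0, Proposal C 31, Proposal D 25, Proposal E 0. Proposal C and Proposal D advance.
Runoff: Proposal C is ranked above Proposal D on 46 ballots, Proposal D above Proposal C on 25.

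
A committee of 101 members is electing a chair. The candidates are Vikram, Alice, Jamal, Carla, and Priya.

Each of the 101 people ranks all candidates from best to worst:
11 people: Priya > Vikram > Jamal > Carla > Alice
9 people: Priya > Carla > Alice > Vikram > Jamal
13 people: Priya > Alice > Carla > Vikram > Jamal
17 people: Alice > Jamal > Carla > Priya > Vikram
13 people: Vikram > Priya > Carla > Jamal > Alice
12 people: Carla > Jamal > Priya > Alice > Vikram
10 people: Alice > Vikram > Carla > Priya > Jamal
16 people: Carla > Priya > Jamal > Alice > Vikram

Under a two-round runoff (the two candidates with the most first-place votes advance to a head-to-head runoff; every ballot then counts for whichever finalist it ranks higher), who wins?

Carla

Round 1 first-place votes: Vikram 13, Alice 27, Jamal 0, Carla 28, Priya 33. Priya and Carla advance.
Runoff: Priya is ranked above Carla on 46 ballots, Carla above Priya on 55.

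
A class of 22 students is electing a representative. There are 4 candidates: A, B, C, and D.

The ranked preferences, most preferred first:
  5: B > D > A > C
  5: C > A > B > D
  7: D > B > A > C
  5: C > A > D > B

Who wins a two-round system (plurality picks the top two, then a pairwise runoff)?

D

Round 1 first-place votes: A 0, B 5, C 10, D 7. C and D advance.
Runoff: C is ranked above D on 10 ballots, D above C on 12.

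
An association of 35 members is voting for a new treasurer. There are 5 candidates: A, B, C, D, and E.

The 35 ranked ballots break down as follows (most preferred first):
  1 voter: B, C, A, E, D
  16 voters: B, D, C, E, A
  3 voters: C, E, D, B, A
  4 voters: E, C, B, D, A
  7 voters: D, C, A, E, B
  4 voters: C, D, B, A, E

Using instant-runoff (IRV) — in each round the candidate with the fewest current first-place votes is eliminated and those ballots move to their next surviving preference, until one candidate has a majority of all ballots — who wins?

C

Round 1: A 0, B 17, C 7, D 7, E 4. A eliminated.
Round 2: B 17, C 7, D 7, E 4. E eliminated.
Round 3: B 17, C 11, D 7. D eliminated.
Round 4: B 17, C 18. C has a majority (≥18).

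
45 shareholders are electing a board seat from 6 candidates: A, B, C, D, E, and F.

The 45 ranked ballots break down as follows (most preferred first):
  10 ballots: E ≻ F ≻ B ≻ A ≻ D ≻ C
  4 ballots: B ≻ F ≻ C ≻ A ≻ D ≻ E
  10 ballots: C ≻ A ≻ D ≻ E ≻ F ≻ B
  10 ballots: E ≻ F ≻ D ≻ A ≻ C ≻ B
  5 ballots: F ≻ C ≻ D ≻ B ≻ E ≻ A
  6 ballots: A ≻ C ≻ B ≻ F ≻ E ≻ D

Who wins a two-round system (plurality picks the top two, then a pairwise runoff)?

C

Round 1 first-place votes: A 6, B 4, C 10, D 0, E 20, F 5. E and C advance.
Runoff: E is ranked above C on 20 ballots, C above E on 25.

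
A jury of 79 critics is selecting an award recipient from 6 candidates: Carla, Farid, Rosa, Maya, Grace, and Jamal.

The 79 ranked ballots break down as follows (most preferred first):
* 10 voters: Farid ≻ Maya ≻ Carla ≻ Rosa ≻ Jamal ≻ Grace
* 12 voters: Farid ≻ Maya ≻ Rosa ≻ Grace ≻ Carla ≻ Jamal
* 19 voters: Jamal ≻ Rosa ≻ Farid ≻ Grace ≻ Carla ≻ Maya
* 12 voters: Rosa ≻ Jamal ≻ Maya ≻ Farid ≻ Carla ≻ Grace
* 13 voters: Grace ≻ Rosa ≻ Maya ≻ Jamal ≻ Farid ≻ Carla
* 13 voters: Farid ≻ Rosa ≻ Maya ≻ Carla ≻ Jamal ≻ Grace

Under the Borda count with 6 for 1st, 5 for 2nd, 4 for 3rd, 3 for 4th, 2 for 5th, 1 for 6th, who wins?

Carla: 10×4 + 12×2 + 19×2 + 12×2 + 13×1 + 13×3 = 178
Farid: 10×6 + 12×6 + 19×4 + 12×3 + 13×2 + 13×6 = 348
Rosa: 10×3 + 12×4 + 19×5 + 12×6 + 13×5 + 13×5 = 375
Maya: 10×5 + 12×5 + 19×1 + 12×4 + 13×4 + 13×4 = 281
Grace: 10×1 + 12×3 + 19×3 + 12×1 + 13×6 + 13×1 = 206
Jamal: 10×2 + 12×1 + 19×6 + 12×5 + 13×3 + 13×2 = 271

Rosa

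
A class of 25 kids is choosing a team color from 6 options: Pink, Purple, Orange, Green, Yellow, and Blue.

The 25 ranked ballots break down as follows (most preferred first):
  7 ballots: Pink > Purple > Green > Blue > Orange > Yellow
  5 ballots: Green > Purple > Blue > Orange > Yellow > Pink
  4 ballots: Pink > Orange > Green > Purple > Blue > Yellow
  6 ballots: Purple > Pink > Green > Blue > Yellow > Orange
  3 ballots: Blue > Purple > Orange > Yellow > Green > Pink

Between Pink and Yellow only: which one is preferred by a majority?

Pink is ranked above Yellow on 17 ballots; Yellow above Pink on 8.

Pink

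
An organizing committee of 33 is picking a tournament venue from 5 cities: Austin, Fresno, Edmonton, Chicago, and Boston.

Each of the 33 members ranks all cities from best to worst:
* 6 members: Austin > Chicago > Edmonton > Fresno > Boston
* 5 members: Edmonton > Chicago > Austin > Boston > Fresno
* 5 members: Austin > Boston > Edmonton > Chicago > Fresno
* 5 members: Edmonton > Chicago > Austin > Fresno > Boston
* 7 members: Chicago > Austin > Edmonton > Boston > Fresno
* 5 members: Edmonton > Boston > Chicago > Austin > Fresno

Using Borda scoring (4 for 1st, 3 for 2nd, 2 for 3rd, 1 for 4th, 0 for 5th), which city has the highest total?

Austin: 6×4 + 5×2 + 5×4 + 5×2 + 7×3 + 5×1 = 90
Fresno: 6×1 + 5×0 + 5×0 + 5×1 + 7×0 + 5×0 = 11
Edmonton: 6×2 + 5×4 + 5×2 + 5×4 + 7×2 + 5×4 = 96
Chicago: 6×3 + 5×3 + 5×1 + 5×3 + 7×4 + 5×2 = 91
Boston: 6×0 + 5×1 + 5×3 + 5×0 + 7×1 + 5×3 = 42

Edmonton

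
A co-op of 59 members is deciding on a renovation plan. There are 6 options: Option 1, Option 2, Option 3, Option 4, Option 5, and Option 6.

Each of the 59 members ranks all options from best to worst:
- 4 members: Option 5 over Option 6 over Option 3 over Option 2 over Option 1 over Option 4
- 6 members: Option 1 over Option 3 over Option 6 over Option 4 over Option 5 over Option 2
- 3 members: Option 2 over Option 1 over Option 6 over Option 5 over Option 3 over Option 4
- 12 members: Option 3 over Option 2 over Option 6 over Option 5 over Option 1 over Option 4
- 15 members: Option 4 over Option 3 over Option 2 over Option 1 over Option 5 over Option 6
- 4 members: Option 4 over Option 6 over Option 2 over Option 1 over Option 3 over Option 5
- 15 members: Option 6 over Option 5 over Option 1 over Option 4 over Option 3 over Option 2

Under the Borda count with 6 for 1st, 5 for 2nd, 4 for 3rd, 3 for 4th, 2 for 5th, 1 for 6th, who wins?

Option 1: 4×2 + 6×6 + 3×5 + 12×2 + 15×3 + 4×3 + 15×4 = 200
Option 2: 4×3 + 6×1 + 3×6 + 12×5 + 15×4 + 4×4 + 15×1 = 187
Option 3: 4×4 + 6×5 + 3×2 + 12×6 + 15×5 + 4×2 + 15×2 = 237
Option 4: 4×1 + 6×3 + 3×1 + 12×1 + 15×6 + 4×6 + 15×3 = 196
Option 5: 4×6 + 6×2 + 3×3 + 12×3 + 15×2 + 4×1 + 15×5 = 190
Option 6: 4×5 + 6×4 + 3×4 + 12×4 + 15×1 + 4×5 + 15×6 = 229

Option 3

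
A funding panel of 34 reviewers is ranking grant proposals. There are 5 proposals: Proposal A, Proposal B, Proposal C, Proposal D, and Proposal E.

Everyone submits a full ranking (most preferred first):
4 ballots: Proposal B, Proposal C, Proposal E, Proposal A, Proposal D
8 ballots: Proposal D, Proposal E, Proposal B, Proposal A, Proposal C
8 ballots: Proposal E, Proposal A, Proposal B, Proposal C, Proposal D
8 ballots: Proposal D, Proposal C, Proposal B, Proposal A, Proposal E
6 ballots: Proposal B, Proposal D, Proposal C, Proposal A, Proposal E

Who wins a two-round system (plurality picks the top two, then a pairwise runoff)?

Proposal B

Round 1 first-place votes: Proposal A 0, Proposal B 10, Proposal C 0, Proposal D 16, Proposal E 8. Proposal D and Proposal B advance.
Runoff: Proposal D is ranked above Proposal B on 16 ballots, Proposal B above Proposal D on 18.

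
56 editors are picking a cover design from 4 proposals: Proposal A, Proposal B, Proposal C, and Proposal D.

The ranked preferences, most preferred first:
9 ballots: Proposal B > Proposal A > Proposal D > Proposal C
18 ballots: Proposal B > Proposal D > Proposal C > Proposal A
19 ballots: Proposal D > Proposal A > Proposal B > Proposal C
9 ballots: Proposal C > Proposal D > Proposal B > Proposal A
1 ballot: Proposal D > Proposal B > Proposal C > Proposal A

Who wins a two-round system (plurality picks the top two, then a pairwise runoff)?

Proposal D

Round 1 first-place votes: Proposal A 0, Proposal B 27, Proposal C 9, Proposal D 20. Proposal B and Proposal D advance.
Runoff: Proposal B is ranked above Proposal D on 27 ballots, Proposal D above Proposal B on 29.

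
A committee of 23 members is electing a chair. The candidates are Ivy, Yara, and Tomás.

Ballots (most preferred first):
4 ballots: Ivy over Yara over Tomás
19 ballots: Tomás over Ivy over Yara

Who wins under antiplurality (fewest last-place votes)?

Last-place votes: Ivy 0, Yara 19, Tomás 4.

Ivy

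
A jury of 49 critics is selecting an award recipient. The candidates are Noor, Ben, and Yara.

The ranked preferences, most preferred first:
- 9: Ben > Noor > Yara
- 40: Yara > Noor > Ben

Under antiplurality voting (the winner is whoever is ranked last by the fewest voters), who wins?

Noor

Last-place votes: Noor 0, Ben 40, Yara 9.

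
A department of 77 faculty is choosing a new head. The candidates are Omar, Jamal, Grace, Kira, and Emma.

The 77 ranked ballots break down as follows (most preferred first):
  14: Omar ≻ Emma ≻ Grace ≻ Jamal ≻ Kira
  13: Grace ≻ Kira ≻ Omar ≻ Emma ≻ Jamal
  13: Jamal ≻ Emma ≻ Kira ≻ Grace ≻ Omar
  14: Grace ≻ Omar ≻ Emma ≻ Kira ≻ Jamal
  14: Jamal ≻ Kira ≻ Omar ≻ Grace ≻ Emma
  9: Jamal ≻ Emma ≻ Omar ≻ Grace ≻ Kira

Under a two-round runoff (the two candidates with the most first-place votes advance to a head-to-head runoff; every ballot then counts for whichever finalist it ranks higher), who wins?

Round 1 first-place votes: Omar 14, Jamal 36, Grace 27, Kira 0, Emma 0. Jamal and Grace advance.
Runoff: Jamal is ranked above Grace on 36 ballots, Grace above Jamal on 41.

Grace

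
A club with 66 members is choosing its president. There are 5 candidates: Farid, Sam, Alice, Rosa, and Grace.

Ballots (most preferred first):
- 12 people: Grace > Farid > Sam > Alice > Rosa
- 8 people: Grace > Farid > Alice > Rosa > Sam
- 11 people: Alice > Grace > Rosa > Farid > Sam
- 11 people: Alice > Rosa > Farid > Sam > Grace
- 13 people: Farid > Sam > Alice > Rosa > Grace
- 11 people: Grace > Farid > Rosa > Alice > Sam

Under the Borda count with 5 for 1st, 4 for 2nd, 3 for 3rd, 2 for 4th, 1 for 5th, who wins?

Farid: 12×4 + 8×4 + 11×2 + 11×3 + 13×5 + 11×4 = 244
Sam: 12×3 + 8×1 + 11×1 + 11×2 + 13×4 + 11×1 = 140
Alice: 12×2 + 8×3 + 11×5 + 11×5 + 13×3 + 11×2 = 219
Rosa: 12×1 + 8×2 + 11×3 + 11×4 + 13×2 + 11×3 = 164
Grace: 12×5 + 8×5 + 11×4 + 11×1 + 13×1 + 11×5 = 223

Farid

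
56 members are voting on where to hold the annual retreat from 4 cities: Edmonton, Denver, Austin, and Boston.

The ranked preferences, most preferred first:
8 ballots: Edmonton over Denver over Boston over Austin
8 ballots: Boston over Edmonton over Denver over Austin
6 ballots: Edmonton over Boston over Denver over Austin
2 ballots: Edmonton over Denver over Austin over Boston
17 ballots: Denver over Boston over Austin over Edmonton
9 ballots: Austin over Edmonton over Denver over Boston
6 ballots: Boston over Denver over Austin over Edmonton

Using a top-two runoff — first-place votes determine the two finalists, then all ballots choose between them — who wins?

Round 1 first-place votes: Edmonton 16, Denver 17, Austin 9, Boston 14. Denver and Edmonton advance.
Runoff: Denver is ranked above Edmonton on 23 ballots, Edmonton above Denver on 33.

Edmonton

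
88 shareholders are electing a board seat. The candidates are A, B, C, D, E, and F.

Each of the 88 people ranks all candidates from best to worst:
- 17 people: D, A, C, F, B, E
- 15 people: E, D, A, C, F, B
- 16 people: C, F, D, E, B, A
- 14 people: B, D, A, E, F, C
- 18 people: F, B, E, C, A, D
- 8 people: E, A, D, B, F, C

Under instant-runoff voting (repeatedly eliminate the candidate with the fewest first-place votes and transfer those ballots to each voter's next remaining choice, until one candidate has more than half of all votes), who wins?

Round 1: A 0, B 14, C 16, D 17, E 23, F 18. A eliminated.
Round 2: B 14, C 16, D 17, E 23, F 18. B eliminated.
Round 3: C 16, D 31, E 23, F 18. C eliminated.
Round 4: D 31, E 23, F 34. E eliminated.
Round 5: D 54, F 34. D has a majority (≥45).

D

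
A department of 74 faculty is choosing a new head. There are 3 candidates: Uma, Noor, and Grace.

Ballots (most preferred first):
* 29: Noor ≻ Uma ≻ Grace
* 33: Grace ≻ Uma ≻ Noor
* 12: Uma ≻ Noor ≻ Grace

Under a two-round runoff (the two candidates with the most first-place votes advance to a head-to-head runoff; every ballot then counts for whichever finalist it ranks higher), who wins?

Noor

Round 1 first-place votes: Uma 12, Noor 29, Grace 33. Grace and Noor advance.
Runoff: Grace is ranked above Noor on 33 ballots, Noor above Grace on 41.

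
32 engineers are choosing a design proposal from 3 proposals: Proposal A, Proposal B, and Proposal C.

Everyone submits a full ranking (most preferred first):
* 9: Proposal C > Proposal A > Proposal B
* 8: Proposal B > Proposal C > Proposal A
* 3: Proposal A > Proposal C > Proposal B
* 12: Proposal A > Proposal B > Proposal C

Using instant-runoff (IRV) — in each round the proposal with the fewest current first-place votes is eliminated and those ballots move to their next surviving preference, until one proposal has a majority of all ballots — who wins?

Proposal C

Round 1: Proposal A 15, Proposal B 8, Proposal C 9. Proposal B eliminated.
Round 2: Proposal A 15, Proposal C 17. Proposal C has a majority (≥17).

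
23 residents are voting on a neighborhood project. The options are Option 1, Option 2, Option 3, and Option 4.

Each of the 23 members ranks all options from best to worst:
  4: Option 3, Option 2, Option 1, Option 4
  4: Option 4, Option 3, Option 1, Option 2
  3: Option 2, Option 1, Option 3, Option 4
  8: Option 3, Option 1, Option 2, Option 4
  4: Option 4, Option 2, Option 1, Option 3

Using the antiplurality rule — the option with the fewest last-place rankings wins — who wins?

Option 1

Last-place votes: Option 1 0, Option 2 4, Option 3 4, Option 4 15.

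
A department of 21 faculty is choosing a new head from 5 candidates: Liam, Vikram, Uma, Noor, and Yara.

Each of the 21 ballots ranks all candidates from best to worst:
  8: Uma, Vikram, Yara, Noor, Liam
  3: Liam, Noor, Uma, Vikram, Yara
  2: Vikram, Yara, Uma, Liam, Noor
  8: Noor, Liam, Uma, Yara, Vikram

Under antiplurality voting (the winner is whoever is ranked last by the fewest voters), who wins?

Uma

Last-place votes: Liam 8, Vikram 8, Uma 0, Noor 2, Yara 3.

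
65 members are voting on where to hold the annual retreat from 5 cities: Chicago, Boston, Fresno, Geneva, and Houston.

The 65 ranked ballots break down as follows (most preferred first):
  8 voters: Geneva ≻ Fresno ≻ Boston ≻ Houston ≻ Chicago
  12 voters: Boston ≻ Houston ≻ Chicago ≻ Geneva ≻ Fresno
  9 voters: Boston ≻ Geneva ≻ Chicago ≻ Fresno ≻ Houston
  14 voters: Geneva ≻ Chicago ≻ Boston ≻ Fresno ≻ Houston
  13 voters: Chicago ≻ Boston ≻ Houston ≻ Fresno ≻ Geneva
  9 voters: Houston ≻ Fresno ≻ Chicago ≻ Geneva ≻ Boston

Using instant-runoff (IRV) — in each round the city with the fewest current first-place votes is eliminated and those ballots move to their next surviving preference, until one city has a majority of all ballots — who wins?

Chicago

Round 1: Chicago 13, Boston 21, Fresno 0, Geneva 22, Houston 9. Fresno eliminated.
Round 2: Chicago 13, Boston 21, Geneva 22, Houston 9. Houston eliminated.
Round 3: Chicago 22, Boston 21, Geneva 22. Boston eliminated.
Round 4: Chicago 34, Geneva 31. Chicago has a majority (≥33).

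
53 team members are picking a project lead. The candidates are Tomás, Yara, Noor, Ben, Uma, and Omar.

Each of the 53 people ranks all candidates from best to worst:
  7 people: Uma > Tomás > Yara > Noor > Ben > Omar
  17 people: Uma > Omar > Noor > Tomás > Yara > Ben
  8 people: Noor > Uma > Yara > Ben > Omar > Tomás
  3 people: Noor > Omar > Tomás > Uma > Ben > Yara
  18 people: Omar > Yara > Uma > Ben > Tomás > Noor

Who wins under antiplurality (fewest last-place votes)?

Uma

Last-place votes: Tomás 8, Yara 3, Noor 18, Ben 17, Uma 0, Omar 7.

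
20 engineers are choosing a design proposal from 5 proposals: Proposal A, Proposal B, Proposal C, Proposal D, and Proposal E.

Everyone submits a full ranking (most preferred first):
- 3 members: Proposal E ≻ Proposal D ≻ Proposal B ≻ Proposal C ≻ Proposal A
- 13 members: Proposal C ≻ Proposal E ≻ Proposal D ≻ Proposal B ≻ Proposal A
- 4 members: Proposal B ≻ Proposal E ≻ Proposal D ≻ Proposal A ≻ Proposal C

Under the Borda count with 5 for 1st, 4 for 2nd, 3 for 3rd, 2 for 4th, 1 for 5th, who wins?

Proposal E

Proposal A: 3×1 + 13×1 + 4×2 = 24
Proposal B: 3×3 + 13×2 + 4×5 = 55
Proposal C: 3×2 + 13×5 + 4×1 = 75
Proposal D: 3×4 + 13×3 + 4×3 = 63
Proposal E: 3×5 + 13×4 + 4×4 = 83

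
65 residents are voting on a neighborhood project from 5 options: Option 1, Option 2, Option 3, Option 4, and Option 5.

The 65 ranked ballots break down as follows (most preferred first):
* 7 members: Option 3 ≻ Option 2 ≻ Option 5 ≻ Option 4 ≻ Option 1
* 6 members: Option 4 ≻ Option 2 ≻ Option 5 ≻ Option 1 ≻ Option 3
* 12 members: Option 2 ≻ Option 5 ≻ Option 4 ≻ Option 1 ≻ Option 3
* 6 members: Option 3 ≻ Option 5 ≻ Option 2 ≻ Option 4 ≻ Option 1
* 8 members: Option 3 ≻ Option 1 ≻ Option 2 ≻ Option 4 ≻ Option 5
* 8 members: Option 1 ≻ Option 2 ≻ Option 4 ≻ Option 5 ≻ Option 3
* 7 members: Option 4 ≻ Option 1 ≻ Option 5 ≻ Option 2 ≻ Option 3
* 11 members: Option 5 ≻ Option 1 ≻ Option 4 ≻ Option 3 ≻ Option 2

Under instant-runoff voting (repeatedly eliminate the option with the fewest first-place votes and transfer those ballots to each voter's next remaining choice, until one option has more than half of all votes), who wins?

Option 4

Round 1: Option 1 8, Option 2 12, Option 3 21, Option 4 13, Option 5 11. Option 1 eliminated.
Round 2: Option 2 20, Option 3 21, Option 4 13, Option 5 11. Option 5 eliminated.
Round 3: Option 2 20, Option 3 21, Option 4 24. Option 2 eliminated.
Round 4: Option 3 21, Option 4 44. Option 4 has a majority (≥33).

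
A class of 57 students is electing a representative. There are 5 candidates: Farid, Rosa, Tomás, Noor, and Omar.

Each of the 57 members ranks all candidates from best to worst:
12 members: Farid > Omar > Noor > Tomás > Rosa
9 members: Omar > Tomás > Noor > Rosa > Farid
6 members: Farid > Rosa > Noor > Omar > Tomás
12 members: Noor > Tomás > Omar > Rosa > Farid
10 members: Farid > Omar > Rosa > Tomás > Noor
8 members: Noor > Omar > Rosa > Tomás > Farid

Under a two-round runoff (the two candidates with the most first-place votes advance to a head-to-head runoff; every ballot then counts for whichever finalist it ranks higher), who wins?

Round 1 first-place votes: Farid 28, Rosa 0, Tomás 0, Noor 20, Omar 9. Farid and Noor advance.
Runoff: Farid is ranked above Noor on 28 ballots, Noor above Farid on 29.

Noor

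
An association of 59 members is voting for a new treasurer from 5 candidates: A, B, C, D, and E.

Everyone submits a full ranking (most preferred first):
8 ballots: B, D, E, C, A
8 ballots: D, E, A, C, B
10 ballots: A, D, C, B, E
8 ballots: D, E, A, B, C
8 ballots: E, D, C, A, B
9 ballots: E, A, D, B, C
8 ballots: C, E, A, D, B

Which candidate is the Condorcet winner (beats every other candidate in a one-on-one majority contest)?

D

D vs A: 32–27
D vs B: 51–8
D vs C: 51–8
D vs E: 34–25
D beats every other candidate.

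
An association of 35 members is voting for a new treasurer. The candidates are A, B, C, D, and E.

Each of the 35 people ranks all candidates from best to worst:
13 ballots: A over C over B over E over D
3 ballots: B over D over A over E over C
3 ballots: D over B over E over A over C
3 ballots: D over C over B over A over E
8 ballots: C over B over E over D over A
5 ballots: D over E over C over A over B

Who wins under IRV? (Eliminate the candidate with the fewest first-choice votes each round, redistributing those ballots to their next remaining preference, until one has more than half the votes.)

D

Round 1: A 13, B 3, C 8, D 11, E 0. E eliminated.
Round 2: A 13, B 3, C 8, D 11. B eliminated.
Round 3: A 13, C 8, D 14. C eliminated.
Round 4: A 13, D 22. D has a majority (≥18).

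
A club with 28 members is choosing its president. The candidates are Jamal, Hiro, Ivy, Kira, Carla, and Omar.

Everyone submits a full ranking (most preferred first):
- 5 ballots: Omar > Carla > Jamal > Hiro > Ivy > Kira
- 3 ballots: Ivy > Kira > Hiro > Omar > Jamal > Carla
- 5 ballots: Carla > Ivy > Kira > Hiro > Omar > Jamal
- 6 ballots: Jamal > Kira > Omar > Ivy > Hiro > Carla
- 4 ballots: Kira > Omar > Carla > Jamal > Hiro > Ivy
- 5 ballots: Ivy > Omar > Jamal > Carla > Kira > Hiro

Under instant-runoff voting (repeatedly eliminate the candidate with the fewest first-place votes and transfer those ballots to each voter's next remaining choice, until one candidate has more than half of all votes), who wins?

Omar

Round 1: Jamal 6, Hiro 0, Ivy 8, Kira 4, Carla 5, Omar 5. Hiro eliminated.
Round 2: Jamal 6, Ivy 8, Kira 4, Carla 5, Omar 5. Kira eliminated.
Round 3: Jamal 6, Ivy 8, Carla 5, Omar 9. Carla eliminated.
Round 4: Jamal 6, Ivy 13, Omar 9. Jamal eliminated.
Round 5: Ivy 13, Omar 15. Omar has a majority (≥15).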